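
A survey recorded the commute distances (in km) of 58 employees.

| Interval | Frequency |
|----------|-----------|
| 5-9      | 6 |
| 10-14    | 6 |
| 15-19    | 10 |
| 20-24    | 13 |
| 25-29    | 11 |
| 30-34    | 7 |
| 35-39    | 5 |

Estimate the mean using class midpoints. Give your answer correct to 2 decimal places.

22.00

Midpoints: 7, 12, 17, 22, 27, 32, 37
Σfm = 6×7 + 6×12 + 10×17 + 13×22 + 11×27 + 7×32 + 5×37 = 1276
n = Σf = 58
Mean = 1276 / 58 = 22.0000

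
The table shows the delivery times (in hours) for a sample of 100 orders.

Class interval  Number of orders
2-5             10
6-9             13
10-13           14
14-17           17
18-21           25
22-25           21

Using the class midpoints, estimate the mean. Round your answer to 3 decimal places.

Midpoints: 3.5, 7.5, 11.5, 15.5, 19.5, 23.5
Σfm = 10×3.5 + 13×7.5 + 14×11.5 + 17×15.5 + 25×19.5 + 21×23.5 = 1538
n = Σf = 100
Mean = 1538 / 100 = 15.3800

15.380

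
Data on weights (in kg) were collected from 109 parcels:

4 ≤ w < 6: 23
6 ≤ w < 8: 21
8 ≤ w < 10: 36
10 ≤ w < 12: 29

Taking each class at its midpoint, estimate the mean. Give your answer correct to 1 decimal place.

Midpoints: 5, 7, 9, 11
Σfm = 23×5 + 21×7 + 36×9 + 29×11 = 905
n = Σf = 109
Mean = 905 / 109 = 8.3028

8.3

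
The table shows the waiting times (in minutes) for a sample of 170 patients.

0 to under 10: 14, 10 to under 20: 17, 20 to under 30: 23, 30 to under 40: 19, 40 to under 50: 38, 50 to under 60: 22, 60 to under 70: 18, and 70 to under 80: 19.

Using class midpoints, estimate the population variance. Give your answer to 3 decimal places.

431.699

Midpoints: 5, 15, 25, 35, 45, 55, 65, 75
n = 170, Σfm = 7080, mean = 41.6471
Σfm² = 368250
Σf(m − x̄)² = Σfm² − (Σfm)²/n = 368250 − 7080²/170 = 73388.8235
Population variance = 73388.8235 / 170 = 431.6990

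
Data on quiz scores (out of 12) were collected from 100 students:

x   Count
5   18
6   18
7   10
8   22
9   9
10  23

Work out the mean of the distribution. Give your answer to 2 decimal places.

Values: 5, 6, 7, 8, 9, 10
Σfx = 18×5 + 18×6 + 10×7 + 22×8 + 9×9 + 23×10 = 755
n = Σf = 100
Mean = 755 / 100 = 7.5500

7.55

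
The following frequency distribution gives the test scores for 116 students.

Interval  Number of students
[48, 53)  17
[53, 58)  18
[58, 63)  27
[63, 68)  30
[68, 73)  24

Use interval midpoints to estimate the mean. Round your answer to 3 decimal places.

61.621

Midpoints: 50.5, 55.5, 60.5, 65.5, 70.5
Σfm = 17×50.5 + 18×55.5 + 27×60.5 + 30×65.5 + 24×70.5 = 7148
n = Σf = 116
Mean = 7148 / 116 = 61.6207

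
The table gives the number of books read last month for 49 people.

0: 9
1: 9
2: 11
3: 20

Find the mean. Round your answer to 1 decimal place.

1.9

Values: 0, 1, 2, 3
Σfx = 9×0 + 9×1 + 11×2 + 20×3 = 91
n = Σf = 49
Mean = 91 / 49 = 1.8571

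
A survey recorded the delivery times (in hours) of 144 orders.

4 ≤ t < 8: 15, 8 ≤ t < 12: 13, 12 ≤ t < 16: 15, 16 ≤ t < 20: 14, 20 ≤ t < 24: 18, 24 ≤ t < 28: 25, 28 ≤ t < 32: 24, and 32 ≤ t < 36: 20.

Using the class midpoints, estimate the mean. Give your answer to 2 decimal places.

Midpoints: 6, 10, 14, 18, 22, 26, 30, 34
Σfm = 15×6 + 13×10 + 15×14 + 14×18 + 18×22 + 25×26 + 24×30 + 20×34 = 3128
n = Σf = 144
Mean = 3128 / 144 = 21.7222

21.72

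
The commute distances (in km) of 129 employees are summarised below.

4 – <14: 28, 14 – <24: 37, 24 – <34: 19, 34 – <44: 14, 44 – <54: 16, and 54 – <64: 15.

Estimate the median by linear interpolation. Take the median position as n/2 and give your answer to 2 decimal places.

Cumulative frequencies: 28, 65, 84, 98, 114, 129
n = 129; position = n/2 = 64.5.
This falls in the class 14 – <24: L = 14, F = 28, f = 37, h = 10.
Median ≈ 14 + ((64.5 − 28) / 37) × 10 = 23.8649

23.86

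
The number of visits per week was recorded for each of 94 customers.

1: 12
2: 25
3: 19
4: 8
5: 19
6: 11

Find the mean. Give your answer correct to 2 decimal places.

3.32

Values: 1, 2, 3, 4, 5, 6
Σfx = 12×1 + 25×2 + 19×3 + 8×4 + 19×5 + 11×6 = 312
n = Σf = 94
Mean = 312 / 94 = 3.3191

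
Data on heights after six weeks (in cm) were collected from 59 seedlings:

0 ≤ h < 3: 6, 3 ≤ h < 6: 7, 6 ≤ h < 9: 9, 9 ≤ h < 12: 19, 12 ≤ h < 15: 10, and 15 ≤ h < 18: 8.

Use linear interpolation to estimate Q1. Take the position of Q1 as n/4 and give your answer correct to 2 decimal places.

Cumulative frequencies: 6, 13, 22, 41, 51, 59
n = 59; position = n/4 = 14.75.
This falls in the class 6 ≤ h < 9: L = 6, F = 13, f = 9, h = 3.
Lower quartile ≈ 6 + ((14.75 − 13) / 9) × 3 = 6.5833

6.58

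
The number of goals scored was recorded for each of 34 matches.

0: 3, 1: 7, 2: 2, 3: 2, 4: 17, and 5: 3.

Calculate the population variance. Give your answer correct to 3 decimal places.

2.526

Values: 0, 1, 2, 3, 4, 5
n = 34, Σfx = 100, mean = 2.9412
Σfx² = 380
Σf(x − x̄)² = Σfx² − (Σfx)²/n = 380 − 100²/34 = 85.8824
Population variance = 85.8824 / 34 = 2.5260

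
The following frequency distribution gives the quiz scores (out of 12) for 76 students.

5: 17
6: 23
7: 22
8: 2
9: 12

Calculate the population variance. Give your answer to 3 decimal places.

1.689

Values: 5, 6, 7, 8, 9
n = 76, Σfx = 501, mean = 6.5921
Σfx² = 3431
Σf(x − x̄)² = Σfx² − (Σfx)²/n = 3431 − 501²/76 = 128.3553
Population variance = 128.3553 / 76 = 1.6889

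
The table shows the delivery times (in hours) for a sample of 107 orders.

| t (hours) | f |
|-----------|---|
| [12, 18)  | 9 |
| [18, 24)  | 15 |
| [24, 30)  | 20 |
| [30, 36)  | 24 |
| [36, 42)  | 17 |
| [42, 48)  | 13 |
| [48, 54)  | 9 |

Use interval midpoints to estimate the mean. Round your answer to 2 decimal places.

Midpoints: 15, 21, 27, 33, 39, 45, 51
Σfm = 9×15 + 15×21 + 20×27 + 24×33 + 17×39 + 13×45 + 9×51 = 3489
n = Σf = 107
Mean = 3489 / 107 = 32.6075

32.61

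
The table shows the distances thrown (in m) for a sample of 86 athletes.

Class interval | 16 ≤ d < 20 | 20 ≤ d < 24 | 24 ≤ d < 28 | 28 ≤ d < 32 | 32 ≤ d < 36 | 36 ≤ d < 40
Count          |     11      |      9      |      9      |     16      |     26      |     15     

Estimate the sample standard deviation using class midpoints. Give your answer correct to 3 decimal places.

Midpoints: 18, 22, 26, 30, 34, 38
n = 86, Σfm = 2564, mean = 29.8140
Σfm² = 80120
Σf(m − x̄)² = Σfm² − (Σfm)²/n = 80120 − 2564²/86 = 3677.0233
Sample variance = 3677.0233 / 85 = 43.2591
Standard deviation = √43.2591 = 6.5772

6.577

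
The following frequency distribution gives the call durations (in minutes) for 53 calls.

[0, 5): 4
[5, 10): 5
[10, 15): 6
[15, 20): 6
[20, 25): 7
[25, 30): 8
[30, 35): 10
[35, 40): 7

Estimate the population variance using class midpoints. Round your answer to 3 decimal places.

Midpoints: 2.5, 7.5, 12.5, 17.5, 22.5, 27.5, 32.5, 37.5
n = 53, Σfm = 1192.5, mean = 22.5000
Σfm² = 33081.25
Σf(m − x̄)² = Σfm² − (Σfm)²/n = 33081.25 − 1192.5²/53 = 6250.0000
Population variance = 6250.0000 / 53 = 117.9245

117.925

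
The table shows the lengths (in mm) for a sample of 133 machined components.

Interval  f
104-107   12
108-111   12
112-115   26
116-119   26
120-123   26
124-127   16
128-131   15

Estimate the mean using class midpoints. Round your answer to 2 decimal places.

118.01

Midpoints: 105.5, 109.5, 113.5, 117.5, 121.5, 125.5, 129.5
Σfm = 12×105.5 + 12×109.5 + 26×113.5 + 26×117.5 + 26×121.5 + 16×125.5 + 15×129.5 = 15695.5
n = Σf = 133
Mean = 15695.5 / 133 = 118.0113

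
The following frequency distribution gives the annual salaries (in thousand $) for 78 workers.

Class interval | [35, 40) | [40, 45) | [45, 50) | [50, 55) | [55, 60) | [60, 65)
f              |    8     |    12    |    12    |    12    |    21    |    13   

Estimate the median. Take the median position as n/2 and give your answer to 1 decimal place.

52.9

Cumulative frequencies: 8, 20, 32, 44, 65, 78
n = 78; position = n/2 = 39.
This falls in the class [50, 55): L = 50, F = 32, f = 12, h = 5.
Median ≈ 50 + ((39 − 32) / 12) × 5 = 52.9167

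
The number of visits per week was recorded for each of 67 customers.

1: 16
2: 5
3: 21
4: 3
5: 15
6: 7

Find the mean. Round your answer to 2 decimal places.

Values: 1, 2, 3, 4, 5, 6
Σfx = 16×1 + 5×2 + 21×3 + 3×4 + 15×5 + 7×6 = 218
n = Σf = 67
Mean = 218 / 67 = 3.2537

3.25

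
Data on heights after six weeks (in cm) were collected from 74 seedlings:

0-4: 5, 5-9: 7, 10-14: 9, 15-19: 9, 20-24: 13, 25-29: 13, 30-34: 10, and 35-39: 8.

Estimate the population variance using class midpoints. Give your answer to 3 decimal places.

Midpoints: 2, 7, 12, 17, 22, 27, 32, 37
n = 74, Σfm = 1573, mean = 21.2568
Σfm² = 41221
Σf(m − x̄)² = Σfm² − (Σfm)²/n = 41221 − 1573²/74 = 7784.1216
Population variance = 7784.1216 / 74 = 105.1908

105.191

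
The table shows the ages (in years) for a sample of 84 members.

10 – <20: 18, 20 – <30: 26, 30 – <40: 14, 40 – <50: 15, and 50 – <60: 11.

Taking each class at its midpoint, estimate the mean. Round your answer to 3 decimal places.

Midpoints: 15, 25, 35, 45, 55
Σfm = 18×15 + 26×25 + 14×35 + 15×45 + 11×55 = 2690
n = Σf = 84
Mean = 2690 / 84 = 32.0238

32.024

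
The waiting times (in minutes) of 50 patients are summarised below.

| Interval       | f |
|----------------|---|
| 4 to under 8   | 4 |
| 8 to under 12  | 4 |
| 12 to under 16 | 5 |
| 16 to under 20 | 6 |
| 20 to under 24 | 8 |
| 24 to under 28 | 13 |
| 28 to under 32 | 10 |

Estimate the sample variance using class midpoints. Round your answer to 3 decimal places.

57.659

Midpoints: 6, 10, 14, 18, 22, 26, 30
n = 50, Σfm = 1056, mean = 21.1200
Σfm² = 25128
Σf(m − x̄)² = Σfm² − (Σfm)²/n = 25128 − 1056²/50 = 2825.2800
Sample variance = 2825.2800 / 49 = 57.6588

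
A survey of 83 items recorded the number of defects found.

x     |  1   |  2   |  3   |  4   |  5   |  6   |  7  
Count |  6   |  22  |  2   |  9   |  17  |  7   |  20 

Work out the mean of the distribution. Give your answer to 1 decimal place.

Values: 1, 2, 3, 4, 5, 6, 7
Σfx = 6×1 + 22×2 + 2×3 + 9×4 + 17×5 + 7×6 + 20×7 = 359
n = Σf = 83
Mean = 359 / 83 = 4.3253

4.3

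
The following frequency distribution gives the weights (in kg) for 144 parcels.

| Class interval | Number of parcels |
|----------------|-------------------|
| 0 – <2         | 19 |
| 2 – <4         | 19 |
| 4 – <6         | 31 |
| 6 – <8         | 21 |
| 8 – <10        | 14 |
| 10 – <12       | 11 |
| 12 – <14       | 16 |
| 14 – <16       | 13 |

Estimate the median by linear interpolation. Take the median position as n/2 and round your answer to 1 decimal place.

Cumulative frequencies: 19, 38, 69, 90, 104, 115, 131, 144
n = 144; position = n/2 = 72.
This falls in the class 6 – <8: L = 6, F = 69, f = 21, h = 2.
Median ≈ 6 + ((72 − 69) / 21) × 2 = 6.2857

6.3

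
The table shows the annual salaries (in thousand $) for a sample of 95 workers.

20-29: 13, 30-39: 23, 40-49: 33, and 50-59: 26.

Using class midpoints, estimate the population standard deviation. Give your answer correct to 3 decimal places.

10.023

Midpoints: 24.5, 34.5, 44.5, 54.5
n = 95, Σfm = 3997.5, mean = 42.0789
Σfm² = 177753.75
Σf(m − x̄)² = Σfm² − (Σfm)²/n = 177753.75 − 3997.5²/95 = 9543.1579
Population variance = 9543.1579 / 95 = 100.4543
Standard deviation = √100.4543 = 10.0227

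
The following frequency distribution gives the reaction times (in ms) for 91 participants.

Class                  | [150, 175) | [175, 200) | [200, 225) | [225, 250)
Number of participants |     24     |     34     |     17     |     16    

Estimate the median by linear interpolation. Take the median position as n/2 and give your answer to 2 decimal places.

Cumulative frequencies: 24, 58, 75, 91
n = 91; position = n/2 = 45.5.
This falls in the class [175, 200): L = 175, F = 24, f = 34, h = 25.
Median ≈ 175 + ((45.5 − 24) / 34) × 25 = 190.8088

190.81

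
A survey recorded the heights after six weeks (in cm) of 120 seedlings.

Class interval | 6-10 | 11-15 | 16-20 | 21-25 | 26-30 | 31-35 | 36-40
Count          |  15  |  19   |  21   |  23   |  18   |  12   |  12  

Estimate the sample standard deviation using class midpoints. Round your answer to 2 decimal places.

Midpoints: 8, 13, 18, 23, 28, 33, 38
n = 120, Σfm = 2630, mean = 21.9167
Σfm² = 67650
Σf(m − x̄)² = Σfm² − (Σfm)²/n = 67650 − 2630²/120 = 10009.1667
Sample variance = 10009.1667 / 119 = 84.1106
Standard deviation = √84.1106 = 9.1712

9.17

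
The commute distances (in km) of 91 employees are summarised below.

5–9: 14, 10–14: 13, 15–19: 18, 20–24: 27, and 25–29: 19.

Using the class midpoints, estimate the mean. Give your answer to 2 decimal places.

18.32

Midpoints: 7, 12, 17, 22, 27
Σfm = 14×7 + 13×12 + 18×17 + 27×22 + 19×27 = 1667
n = Σf = 91
Mean = 1667 / 91 = 18.3187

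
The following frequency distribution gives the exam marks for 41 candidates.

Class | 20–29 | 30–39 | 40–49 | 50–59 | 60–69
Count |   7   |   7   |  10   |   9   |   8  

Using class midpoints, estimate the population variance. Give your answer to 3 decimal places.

184.414

Midpoints: 24.5, 34.5, 44.5, 54.5, 64.5
n = 41, Σfm = 1864.5, mean = 45.4756
Σfm² = 92350.25
Σf(m − x̄)² = Σfm² − (Σfm)²/n = 92350.25 − 1864.5²/41 = 7560.9756
Population variance = 7560.9756 / 41 = 184.4140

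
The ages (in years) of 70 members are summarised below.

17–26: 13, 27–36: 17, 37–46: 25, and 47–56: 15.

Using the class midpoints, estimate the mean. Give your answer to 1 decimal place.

Midpoints: 21.5, 31.5, 41.5, 51.5
Σfm = 13×21.5 + 17×31.5 + 25×41.5 + 15×51.5 = 2625
n = Σf = 70
Mean = 2625 / 70 = 37.5000

37.5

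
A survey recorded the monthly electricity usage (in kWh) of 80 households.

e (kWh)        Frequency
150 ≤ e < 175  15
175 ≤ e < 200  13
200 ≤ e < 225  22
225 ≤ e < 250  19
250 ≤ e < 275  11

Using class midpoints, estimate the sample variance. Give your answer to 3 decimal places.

1075.554

Midpoints: 162.5, 187.5, 212.5, 237.5, 262.5
n = 80, Σfm = 16950, mean = 211.8750
Σfm² = 3676250
Σf(m − x̄)² = Σfm² − (Σfm)²/n = 3676250 − 16950²/80 = 84968.7500
Sample variance = 84968.7500 / 79 = 1075.5538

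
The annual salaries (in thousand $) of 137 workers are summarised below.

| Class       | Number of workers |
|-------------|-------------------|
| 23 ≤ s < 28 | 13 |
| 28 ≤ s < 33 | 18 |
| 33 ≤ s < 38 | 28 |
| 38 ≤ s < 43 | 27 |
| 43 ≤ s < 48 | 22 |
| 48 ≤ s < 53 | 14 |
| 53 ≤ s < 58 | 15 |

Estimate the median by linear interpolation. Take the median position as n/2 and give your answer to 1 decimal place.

39.8

Cumulative frequencies: 13, 31, 59, 86, 108, 122, 137
n = 137; position = n/2 = 68.5.
This falls in the class 38 ≤ s < 43: L = 38, F = 59, f = 27, h = 5.
Median ≈ 38 + ((68.5 − 59) / 27) × 5 = 39.7593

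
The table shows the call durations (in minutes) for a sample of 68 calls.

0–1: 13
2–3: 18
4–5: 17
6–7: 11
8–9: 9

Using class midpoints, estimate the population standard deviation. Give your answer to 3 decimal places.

2.586

Midpoints: 0.5, 2.5, 4.5, 6.5, 8.5
n = 68, Σfm = 276, mean = 4.0588
Σfm² = 1575
Σf(m − x̄)² = Σfm² − (Σfm)²/n = 1575 − 276²/68 = 454.7647
Population variance = 454.7647 / 68 = 6.6877
Standard deviation = √6.6877 = 2.5861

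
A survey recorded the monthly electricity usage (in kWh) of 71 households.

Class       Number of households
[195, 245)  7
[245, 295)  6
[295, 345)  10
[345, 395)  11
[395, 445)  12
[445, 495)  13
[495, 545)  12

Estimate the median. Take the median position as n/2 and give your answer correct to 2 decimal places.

Cumulative frequencies: 7, 13, 23, 34, 46, 59, 71
n = 71; position = n/2 = 35.5.
This falls in the class [395, 445): L = 395, F = 34, f = 12, h = 50.
Median ≈ 395 + ((35.5 − 34) / 12) × 50 = 401.2500

401.25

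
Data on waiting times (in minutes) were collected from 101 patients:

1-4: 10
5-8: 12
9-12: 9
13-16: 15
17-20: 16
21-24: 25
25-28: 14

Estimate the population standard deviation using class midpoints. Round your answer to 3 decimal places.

7.645

Midpoints: 2.5, 6.5, 10.5, 14.5, 18.5, 22.5, 26.5
n = 101, Σfm = 1644.5, mean = 16.2822
Σfm² = 32679.25
Σf(m − x̄)² = Σfm² − (Σfm)²/n = 32679.25 − 1644.5²/101 = 5903.2079
Population variance = 5903.2079 / 101 = 58.4476
Standard deviation = √58.4476 = 7.6451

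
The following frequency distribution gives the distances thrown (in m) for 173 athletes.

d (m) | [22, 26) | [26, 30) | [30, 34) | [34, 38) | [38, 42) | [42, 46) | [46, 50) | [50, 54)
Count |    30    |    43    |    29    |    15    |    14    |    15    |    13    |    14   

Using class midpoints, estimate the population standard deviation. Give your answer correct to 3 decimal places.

Midpoints: 24, 28, 32, 36, 40, 44, 48, 52
n = 173, Σfm = 5964, mean = 34.4740
Σfm² = 219376
Σf(m − x̄)² = Σfm² − (Σfm)²/n = 219376 − 5964²/173 = 13773.1329
Population variance = 13773.1329 / 173 = 79.6135
Standard deviation = √79.6135 = 8.9226

8.923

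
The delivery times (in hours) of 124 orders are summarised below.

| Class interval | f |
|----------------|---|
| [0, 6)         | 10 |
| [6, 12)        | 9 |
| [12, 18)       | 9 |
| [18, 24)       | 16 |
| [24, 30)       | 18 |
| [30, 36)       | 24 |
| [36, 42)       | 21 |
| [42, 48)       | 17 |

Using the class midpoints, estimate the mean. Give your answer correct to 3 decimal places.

27.774

Midpoints: 3, 9, 15, 21, 27, 33, 39, 45
Σfm = 10×3 + 9×9 + 9×15 + 16×21 + 18×27 + 24×33 + 21×39 + 17×45 = 3444
n = Σf = 124
Mean = 3444 / 124 = 27.7742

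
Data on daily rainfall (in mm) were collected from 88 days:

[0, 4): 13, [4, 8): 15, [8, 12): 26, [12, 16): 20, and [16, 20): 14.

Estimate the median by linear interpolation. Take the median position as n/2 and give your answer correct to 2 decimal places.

Cumulative frequencies: 13, 28, 54, 74, 88
n = 88; position = n/2 = 44.
This falls in the class [8, 12): L = 8, F = 28, f = 26, h = 4.
Median ≈ 8 + ((44 − 28) / 26) × 4 = 10.4615

10.46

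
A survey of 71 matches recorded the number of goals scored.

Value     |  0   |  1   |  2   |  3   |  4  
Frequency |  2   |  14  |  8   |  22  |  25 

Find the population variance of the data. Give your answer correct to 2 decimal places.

1.45

Values: 0, 1, 2, 3, 4
n = 71, Σfx = 196, mean = 2.7606
Σfx² = 644
Σf(x − x̄)² = Σfx² − (Σfx)²/n = 644 − 196²/71 = 102.9296
Population variance = 102.9296 / 71 = 1.4497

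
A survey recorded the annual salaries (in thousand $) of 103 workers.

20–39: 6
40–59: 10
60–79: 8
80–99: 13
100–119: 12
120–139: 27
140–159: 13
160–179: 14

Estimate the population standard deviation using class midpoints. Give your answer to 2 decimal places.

41.08

Midpoints: 29.5, 49.5, 69.5, 89.5, 109.5, 129.5, 149.5, 169.5
n = 103, Σfm = 11518.5, mean = 111.8301
Σfm² = 1461955.75
Σf(m − x̄)² = Σfm² − (Σfm)²/n = 1461955.75 − 11518.5²/103 = 173840.7767
Population variance = 173840.7767 / 103 = 1687.7745
Standard deviation = √1687.7745 = 41.0825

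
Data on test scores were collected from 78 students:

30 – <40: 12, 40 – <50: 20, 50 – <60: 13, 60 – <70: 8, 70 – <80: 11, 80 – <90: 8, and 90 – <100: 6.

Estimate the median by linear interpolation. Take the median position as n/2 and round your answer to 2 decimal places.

Cumulative frequencies: 12, 32, 45, 53, 64, 72, 78
n = 78; position = n/2 = 39.
This falls in the class 50 – <60: L = 50, F = 32, f = 13, h = 10.
Median ≈ 50 + ((39 − 32) / 13) × 10 = 55.3846

55.38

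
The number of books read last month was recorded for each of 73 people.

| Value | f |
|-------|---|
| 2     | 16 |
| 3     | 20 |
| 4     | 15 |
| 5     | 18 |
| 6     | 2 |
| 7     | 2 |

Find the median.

Cumulative frequencies: 16, 36, 51, 69, 71, 73
n = 73, so the median is the value in position (n+1)/2 = 37.
Position 37 falls at value 4.

4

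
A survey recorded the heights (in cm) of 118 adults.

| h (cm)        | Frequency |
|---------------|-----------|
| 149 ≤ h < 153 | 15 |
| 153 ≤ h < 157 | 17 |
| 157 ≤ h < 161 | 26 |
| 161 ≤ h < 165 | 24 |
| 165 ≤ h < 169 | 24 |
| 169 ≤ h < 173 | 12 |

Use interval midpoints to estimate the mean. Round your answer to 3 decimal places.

Midpoints: 151, 155, 159, 163, 167, 171
Σfm = 15×151 + 17×155 + 26×159 + 24×163 + 24×167 + 12×171 = 19006
n = Σf = 118
Mean = 19006 / 118 = 161.0678

161.068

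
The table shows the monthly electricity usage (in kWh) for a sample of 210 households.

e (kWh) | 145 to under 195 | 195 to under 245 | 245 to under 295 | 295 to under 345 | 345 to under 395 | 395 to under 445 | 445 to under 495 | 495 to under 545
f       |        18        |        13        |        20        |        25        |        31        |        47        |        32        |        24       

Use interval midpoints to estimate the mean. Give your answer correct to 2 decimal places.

371.67

Midpoints: 170, 220, 270, 320, 370, 420, 470, 520
Σfm = 18×170 + 13×220 + 20×270 + 25×320 + 31×370 + 47×420 + 32×470 + 24×520 = 78050
n = Σf = 210
Mean = 78050 / 210 = 371.6667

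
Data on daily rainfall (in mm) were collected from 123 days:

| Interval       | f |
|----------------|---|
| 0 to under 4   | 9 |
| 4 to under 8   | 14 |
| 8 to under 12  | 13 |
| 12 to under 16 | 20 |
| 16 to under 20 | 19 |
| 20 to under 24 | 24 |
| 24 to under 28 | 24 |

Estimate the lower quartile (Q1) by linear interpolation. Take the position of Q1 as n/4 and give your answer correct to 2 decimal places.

10.38

Cumulative frequencies: 9, 23, 36, 56, 75, 99, 123
n = 123; position = n/4 = 30.75.
This falls in the class 8 to under 12: L = 8, F = 23, f = 13, h = 4.
Lower quartile ≈ 8 + ((30.75 − 23) / 13) × 4 = 10.3846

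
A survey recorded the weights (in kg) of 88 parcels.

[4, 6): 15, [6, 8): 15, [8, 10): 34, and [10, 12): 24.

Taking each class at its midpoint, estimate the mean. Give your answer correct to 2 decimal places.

8.52

Midpoints: 5, 7, 9, 11
Σfm = 15×5 + 15×7 + 34×9 + 24×11 = 750
n = Σf = 88
Mean = 750 / 88 = 8.5227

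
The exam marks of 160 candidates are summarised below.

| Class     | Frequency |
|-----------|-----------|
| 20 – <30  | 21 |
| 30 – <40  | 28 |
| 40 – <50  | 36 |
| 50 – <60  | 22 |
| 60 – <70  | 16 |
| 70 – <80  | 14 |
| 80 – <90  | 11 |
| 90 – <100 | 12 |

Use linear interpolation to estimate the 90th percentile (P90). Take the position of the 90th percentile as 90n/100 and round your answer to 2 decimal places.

86.36

Cumulative frequencies: 21, 49, 85, 107, 123, 137, 148, 160
n = 160; position = 90n/100 = 144.
This falls in the class 80 – <90: L = 80, F = 137, f = 11, h = 10.
90th percentile ≈ 80 + ((144 − 137) / 11) × 10 = 86.3636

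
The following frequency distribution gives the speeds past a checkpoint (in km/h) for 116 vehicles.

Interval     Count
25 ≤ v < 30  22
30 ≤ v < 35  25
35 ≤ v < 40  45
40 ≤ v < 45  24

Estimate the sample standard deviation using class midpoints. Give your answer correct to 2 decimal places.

Midpoints: 27.5, 32.5, 37.5, 42.5
n = 116, Σfm = 4125, mean = 35.5603
Σfm² = 149675
Σf(m − x̄)² = Σfm² − (Σfm)²/n = 149675 − 4125²/116 = 2988.5776
Sample variance = 2988.5776 / 115 = 25.9876
Standard deviation = √25.9876 = 5.0978

5.10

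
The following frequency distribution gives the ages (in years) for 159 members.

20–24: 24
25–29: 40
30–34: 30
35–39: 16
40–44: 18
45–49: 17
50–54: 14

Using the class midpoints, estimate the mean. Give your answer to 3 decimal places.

Midpoints: 22, 27, 32, 37, 42, 47, 52
Σfm = 24×22 + 40×27 + 30×32 + 16×37 + 18×42 + 17×47 + 14×52 = 5443
n = Σf = 159
Mean = 5443 / 159 = 34.2327

34.233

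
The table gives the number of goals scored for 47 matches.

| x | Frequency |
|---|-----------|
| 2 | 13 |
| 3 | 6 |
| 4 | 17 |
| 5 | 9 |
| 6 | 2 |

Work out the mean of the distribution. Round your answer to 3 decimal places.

3.596

Values: 2, 3, 4, 5, 6
Σfx = 13×2 + 6×3 + 17×4 + 9×5 + 2×6 = 169
n = Σf = 47
Mean = 169 / 47 = 3.5957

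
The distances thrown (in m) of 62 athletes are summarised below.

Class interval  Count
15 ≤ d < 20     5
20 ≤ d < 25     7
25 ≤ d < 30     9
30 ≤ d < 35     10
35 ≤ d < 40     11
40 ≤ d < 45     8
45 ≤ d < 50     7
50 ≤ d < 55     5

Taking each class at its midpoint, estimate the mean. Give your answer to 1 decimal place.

Midpoints: 17.5, 22.5, 27.5, 32.5, 37.5, 42.5, 47.5, 52.5
Σfm = 5×17.5 + 7×22.5 + 9×27.5 + 10×32.5 + 11×37.5 + 8×42.5 + 7×47.5 + 5×52.5 = 2165
n = Σf = 62
Mean = 2165 / 62 = 34.9194

34.9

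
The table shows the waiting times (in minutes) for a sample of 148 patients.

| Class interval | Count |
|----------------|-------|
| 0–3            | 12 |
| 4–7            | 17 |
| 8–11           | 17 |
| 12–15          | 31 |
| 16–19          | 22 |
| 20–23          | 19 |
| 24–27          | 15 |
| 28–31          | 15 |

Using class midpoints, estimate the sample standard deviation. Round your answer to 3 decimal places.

8.247

Midpoints: 1.5, 5.5, 9.5, 13.5, 17.5, 21.5, 25.5, 29.5
n = 148, Σfm = 2310, mean = 15.6081
Σfm² = 46053
Σf(m − x̄)² = Σfm² − (Σfm)²/n = 46053 − 2310²/148 = 9998.2703
Sample variance = 9998.2703 / 147 = 68.0154
Standard deviation = √68.0154 = 8.2471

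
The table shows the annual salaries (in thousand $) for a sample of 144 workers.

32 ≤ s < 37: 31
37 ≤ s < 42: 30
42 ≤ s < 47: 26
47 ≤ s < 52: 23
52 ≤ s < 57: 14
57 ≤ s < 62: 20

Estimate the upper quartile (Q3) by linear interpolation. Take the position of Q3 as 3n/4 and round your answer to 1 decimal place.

Cumulative frequencies: 31, 61, 87, 110, 124, 144
n = 144; position = 3n/4 = 108.
This falls in the class 47 ≤ s < 52: L = 47, F = 87, f = 23, h = 5.
Upper quartile ≈ 47 + ((108 − 87) / 23) × 5 = 51.5652

51.6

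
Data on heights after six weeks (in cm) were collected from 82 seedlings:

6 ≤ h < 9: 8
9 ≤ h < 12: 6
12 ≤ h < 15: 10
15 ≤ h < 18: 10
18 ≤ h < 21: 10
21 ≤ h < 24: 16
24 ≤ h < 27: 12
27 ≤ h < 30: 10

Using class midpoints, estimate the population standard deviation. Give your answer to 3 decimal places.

Midpoints: 7.5, 10.5, 13.5, 16.5, 19.5, 22.5, 25.5, 28.5
n = 82, Σfm = 1569, mean = 19.1341
Σfm² = 33484.5
Σf(m − x̄)² = Σfm² − (Σfm)²/n = 33484.5 − 1569²/82 = 3463.0244
Population variance = 3463.0244 / 82 = 42.2320
Standard deviation = √42.2320 = 6.4986

6.499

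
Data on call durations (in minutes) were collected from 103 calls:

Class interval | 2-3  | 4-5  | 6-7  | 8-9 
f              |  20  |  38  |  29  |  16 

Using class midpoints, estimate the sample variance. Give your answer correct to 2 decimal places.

Midpoints: 2.5, 4.5, 6.5, 8.5
n = 103, Σfm = 545.5, mean = 5.2961
Σfm² = 3275.75
Σf(m − x̄)² = Σfm² − (Σfm)²/n = 3275.75 − 545.5²/103 = 386.7184
Sample variance = 386.7184 / 102 = 3.7914

3.79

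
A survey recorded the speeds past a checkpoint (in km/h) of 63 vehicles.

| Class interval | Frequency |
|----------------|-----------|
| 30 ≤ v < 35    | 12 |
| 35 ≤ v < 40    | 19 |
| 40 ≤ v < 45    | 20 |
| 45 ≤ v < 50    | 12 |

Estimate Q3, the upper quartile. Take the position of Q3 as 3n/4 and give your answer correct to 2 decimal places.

44.06

Cumulative frequencies: 12, 31, 51, 63
n = 63; position = 3n/4 = 47.25.
This falls in the class 40 ≤ v < 45: L = 40, F = 31, f = 20, h = 5.
Upper quartile ≈ 40 + ((47.25 − 31) / 20) × 5 = 44.0625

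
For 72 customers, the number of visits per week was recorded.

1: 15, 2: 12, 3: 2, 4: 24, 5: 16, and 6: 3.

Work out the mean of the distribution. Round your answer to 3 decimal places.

Values: 1, 2, 3, 4, 5, 6
Σfx = 15×1 + 12×2 + 2×3 + 24×4 + 16×5 + 3×6 = 239
n = Σf = 72
Mean = 239 / 72 = 3.3194

3.319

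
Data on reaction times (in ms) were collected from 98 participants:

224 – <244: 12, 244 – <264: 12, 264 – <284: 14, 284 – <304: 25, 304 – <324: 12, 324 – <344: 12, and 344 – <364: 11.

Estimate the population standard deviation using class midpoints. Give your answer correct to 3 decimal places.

Midpoints: 234, 254, 274, 294, 314, 334, 354
n = 98, Σfm = 28712, mean = 292.9796
Σfm² = 8543528
Σf(m − x̄)² = Σfm² − (Σfm)²/n = 8543528 − 28712²/98 = 131497.9592
Population variance = 131497.9592 / 98 = 1341.8159
Standard deviation = √1341.8159 = 36.6308

36.631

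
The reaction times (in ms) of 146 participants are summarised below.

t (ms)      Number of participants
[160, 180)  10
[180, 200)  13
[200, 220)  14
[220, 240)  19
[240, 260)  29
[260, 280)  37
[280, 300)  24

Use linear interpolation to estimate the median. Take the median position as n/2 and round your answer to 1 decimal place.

251.7

Cumulative frequencies: 10, 23, 37, 56, 85, 122, 146
n = 146; position = n/2 = 73.
This falls in the class [240, 260): L = 240, F = 56, f = 29, h = 20.
Median ≈ 240 + ((73 − 56) / 29) × 20 = 251.7241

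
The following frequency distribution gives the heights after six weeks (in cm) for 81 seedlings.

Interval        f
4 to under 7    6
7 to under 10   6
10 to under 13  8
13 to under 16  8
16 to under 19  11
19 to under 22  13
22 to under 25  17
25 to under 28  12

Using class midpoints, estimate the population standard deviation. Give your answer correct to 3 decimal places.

Midpoints: 5.5, 8.5, 11.5, 14.5, 17.5, 20.5, 23.5, 26.5
n = 81, Σfm = 1468.5, mean = 18.1296
Σfm² = 30002.25
Σf(m − x̄)² = Σfm² − (Σfm)²/n = 30002.25 − 1468.5²/81 = 3378.8889
Population variance = 3378.8889 / 81 = 41.7147
Standard deviation = √41.7147 = 6.4587

6.459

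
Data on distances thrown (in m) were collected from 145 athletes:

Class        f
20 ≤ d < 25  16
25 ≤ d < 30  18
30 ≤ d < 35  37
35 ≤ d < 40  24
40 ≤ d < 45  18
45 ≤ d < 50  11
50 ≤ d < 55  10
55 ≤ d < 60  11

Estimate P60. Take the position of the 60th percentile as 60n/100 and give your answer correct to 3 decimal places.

Cumulative frequencies: 16, 34, 71, 95, 113, 124, 134, 145
n = 145; position = 60n/100 = 87.
This falls in the class 35 ≤ d < 40: L = 35, F = 71, f = 24, h = 5.
60th percentile ≈ 35 + ((87 − 71) / 24) × 5 = 38.3333

38.333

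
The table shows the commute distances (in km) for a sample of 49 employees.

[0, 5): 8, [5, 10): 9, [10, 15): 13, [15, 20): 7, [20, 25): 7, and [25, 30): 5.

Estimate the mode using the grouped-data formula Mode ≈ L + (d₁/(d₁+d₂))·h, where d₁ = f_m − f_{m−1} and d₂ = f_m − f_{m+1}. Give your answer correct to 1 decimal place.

12.0

Modal class: [10, 15) (highest frequency 13).
d₁ = 13 − 9 = 4, d₂ = 13 − 7 = 6
Mode ≈ 10 + (4/(4+6)) × 5 = 10 + 2.0000 = 12.0000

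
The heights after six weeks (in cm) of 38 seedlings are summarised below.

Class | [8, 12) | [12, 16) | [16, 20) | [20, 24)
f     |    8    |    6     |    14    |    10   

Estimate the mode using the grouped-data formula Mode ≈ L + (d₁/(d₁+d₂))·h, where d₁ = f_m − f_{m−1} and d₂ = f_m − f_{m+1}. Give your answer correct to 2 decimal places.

Modal class: [16, 20) (highest frequency 14).
d₁ = 14 − 6 = 8, d₂ = 14 − 10 = 4
Mode ≈ 16 + (8/(8+4)) × 4 = 16 + 2.6667 = 18.6667

18.67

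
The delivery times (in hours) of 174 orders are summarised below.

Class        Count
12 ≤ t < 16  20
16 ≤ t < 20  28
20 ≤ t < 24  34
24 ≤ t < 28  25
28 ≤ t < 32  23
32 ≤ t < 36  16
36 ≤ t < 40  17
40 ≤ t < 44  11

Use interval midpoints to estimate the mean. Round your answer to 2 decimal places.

Midpoints: 14, 18, 22, 26, 30, 34, 38, 42
Σfm = 20×14 + 28×18 + 34×22 + 25×26 + 23×30 + 16×34 + 17×38 + 11×42 = 4524
n = Σf = 174
Mean = 4524 / 174 = 26.0000

26.00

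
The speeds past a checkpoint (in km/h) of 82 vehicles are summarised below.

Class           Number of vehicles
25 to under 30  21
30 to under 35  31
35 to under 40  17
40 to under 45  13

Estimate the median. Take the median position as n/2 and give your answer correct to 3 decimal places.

Cumulative frequencies: 21, 52, 69, 82
n = 82; position = n/2 = 41.
This falls in the class 30 to under 35: L = 30, F = 21, f = 31, h = 5.
Median ≈ 30 + ((41 − 21) / 31) × 5 = 33.2258

33.226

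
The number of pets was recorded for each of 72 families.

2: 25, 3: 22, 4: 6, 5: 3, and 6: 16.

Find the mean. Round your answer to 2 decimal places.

3.49

Values: 2, 3, 4, 5, 6
Σfx = 25×2 + 22×3 + 6×4 + 3×5 + 16×6 = 251
n = Σf = 72
Mean = 251 / 72 = 3.4861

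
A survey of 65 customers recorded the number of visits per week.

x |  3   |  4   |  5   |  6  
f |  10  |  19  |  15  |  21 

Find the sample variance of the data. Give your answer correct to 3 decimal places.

1.172

Values: 3, 4, 5, 6
n = 65, Σfx = 307, mean = 4.7231
Σfx² = 1525
Σf(x − x̄)² = Σfx² − (Σfx)²/n = 1525 − 307²/65 = 75.0154
Sample variance = 75.0154 / 64 = 1.1721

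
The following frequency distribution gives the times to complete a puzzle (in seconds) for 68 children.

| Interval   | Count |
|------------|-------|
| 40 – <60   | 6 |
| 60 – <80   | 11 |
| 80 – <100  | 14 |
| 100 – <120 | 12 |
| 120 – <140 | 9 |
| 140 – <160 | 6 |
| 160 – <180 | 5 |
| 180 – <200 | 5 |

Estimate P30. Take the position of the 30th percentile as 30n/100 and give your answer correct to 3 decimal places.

Cumulative frequencies: 6, 17, 31, 43, 52, 58, 63, 68
n = 68; position = 30n/100 = 20.4.
This falls in the class 80 – <100: L = 80, F = 17, f = 14, h = 20.
30th percentile ≈ 80 + ((20.4 − 17) / 14) × 20 = 84.8571

84.857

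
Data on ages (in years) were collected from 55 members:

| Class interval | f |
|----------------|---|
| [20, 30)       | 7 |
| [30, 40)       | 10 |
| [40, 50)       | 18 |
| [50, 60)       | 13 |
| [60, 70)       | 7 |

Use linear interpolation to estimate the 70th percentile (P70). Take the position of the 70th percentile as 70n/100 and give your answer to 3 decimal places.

52.692

Cumulative frequencies: 7, 17, 35, 48, 55
n = 55; position = 70n/100 = 38.5.
This falls in the class [50, 60): L = 50, F = 35, f = 13, h = 10.
70th percentile ≈ 50 + ((38.5 − 35) / 13) × 10 = 52.6923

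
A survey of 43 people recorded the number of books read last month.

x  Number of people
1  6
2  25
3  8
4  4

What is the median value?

2

Cumulative frequencies: 6, 31, 39, 43
n = 43, so the median is the value in position (n+1)/2 = 22.
Position 22 falls at value 2.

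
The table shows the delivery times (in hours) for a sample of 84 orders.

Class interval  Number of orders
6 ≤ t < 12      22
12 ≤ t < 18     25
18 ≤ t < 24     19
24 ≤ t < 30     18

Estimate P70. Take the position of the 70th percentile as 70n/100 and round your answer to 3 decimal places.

21.726

Cumulative frequencies: 22, 47, 66, 84
n = 84; position = 70n/100 = 58.8.
This falls in the class 18 ≤ t < 24: L = 18, F = 47, f = 19, h = 6.
70th percentile ≈ 18 + ((58.8 − 47) / 19) × 6 = 21.7263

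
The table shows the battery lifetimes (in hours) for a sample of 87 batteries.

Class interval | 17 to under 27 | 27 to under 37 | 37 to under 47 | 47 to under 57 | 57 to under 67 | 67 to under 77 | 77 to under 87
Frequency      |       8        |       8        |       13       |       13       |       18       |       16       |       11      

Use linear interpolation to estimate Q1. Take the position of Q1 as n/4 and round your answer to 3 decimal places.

Cumulative frequencies: 8, 16, 29, 42, 60, 76, 87
n = 87; position = n/4 = 21.75.
This falls in the class 37 to under 47: L = 37, F = 16, f = 13, h = 10.
Lower quartile ≈ 37 + ((21.75 − 16) / 13) × 10 = 41.4231

41.423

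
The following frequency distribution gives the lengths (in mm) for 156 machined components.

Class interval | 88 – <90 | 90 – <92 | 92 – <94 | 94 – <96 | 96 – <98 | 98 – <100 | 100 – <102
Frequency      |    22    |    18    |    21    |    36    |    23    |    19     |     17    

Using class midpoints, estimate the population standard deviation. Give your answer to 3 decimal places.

Midpoints: 89, 91, 93, 95, 97, 99, 101
n = 156, Σfm = 14798, mean = 94.8590
Σfm² = 1405892
Σf(m − x̄)² = Σfm² − (Σfm)²/n = 1405892 − 14798²/156 = 2168.8974
Population variance = 2168.8974 / 156 = 13.9032
Standard deviation = √13.9032 = 3.7287

3.729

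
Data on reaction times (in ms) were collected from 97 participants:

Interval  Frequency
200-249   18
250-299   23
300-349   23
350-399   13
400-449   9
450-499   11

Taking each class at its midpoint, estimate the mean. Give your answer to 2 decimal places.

Midpoints: 224.5, 274.5, 324.5, 374.5, 424.5, 474.5
Σfm = 18×224.5 + 23×274.5 + 23×324.5 + 13×374.5 + 9×424.5 + 11×474.5 = 31726.5
n = Σf = 97
Mean = 31726.5 / 97 = 327.0773

327.08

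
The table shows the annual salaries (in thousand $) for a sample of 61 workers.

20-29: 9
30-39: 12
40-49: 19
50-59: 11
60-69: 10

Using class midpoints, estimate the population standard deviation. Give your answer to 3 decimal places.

Midpoints: 24.5, 34.5, 44.5, 54.5, 64.5
n = 61, Σfm = 2724.5, mean = 44.6639
Σfm² = 131585.25
Σf(m − x̄)² = Σfm² − (Σfm)²/n = 131585.25 − 2724.5²/61 = 9898.3607
Population variance = 9898.3607 / 61 = 162.2682
Standard deviation = √162.2682 = 12.7385

12.738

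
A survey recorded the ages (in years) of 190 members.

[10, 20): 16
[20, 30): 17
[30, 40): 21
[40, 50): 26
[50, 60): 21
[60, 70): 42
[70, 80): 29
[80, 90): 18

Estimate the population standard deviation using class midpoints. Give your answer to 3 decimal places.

Midpoints: 15, 25, 35, 45, 55, 65, 75, 85
n = 190, Σfm = 10160, mean = 53.4737
Σfm² = 626750
Σf(m − x̄)² = Σfm² − (Σfm)²/n = 626750 − 10160²/190 = 83457.3684
Population variance = 83457.3684 / 190 = 439.2493
Standard deviation = √439.2493 = 20.9583

20.958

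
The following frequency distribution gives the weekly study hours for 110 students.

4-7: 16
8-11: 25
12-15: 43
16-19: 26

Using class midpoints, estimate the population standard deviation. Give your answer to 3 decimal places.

Midpoints: 5.5, 9.5, 13.5, 17.5
n = 110, Σfm = 1361, mean = 12.3727
Σfm² = 18539.5
Σf(m − x̄)² = Σfm² − (Σfm)²/n = 18539.5 − 1361²/110 = 1700.2182
Population variance = 1700.2182 / 110 = 15.4565
Standard deviation = √15.4565 = 3.9315

3.931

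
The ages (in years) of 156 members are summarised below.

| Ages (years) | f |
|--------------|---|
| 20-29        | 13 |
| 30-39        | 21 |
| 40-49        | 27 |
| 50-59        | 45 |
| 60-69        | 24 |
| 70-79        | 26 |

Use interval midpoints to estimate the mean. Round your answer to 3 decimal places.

Midpoints: 24.5, 34.5, 44.5, 54.5, 64.5, 74.5
Σfm = 13×24.5 + 21×34.5 + 27×44.5 + 45×54.5 + 24×64.5 + 26×74.5 = 8182
n = Σf = 156
Mean = 8182 / 156 = 52.4487

52.449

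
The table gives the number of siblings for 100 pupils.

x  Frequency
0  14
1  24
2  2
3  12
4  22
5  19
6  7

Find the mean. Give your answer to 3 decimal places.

2.890

Values: 0, 1, 2, 3, 4, 5, 6
Σfx = 14×0 + 24×1 + 2×2 + 12×3 + 22×4 + 19×5 + 7×6 = 289
n = Σf = 100
Mean = 289 / 100 = 2.8900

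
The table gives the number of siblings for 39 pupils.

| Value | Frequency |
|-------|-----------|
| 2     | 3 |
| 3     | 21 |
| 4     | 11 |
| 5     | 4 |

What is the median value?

3

Cumulative frequencies: 3, 24, 35, 39
n = 39, so the median is the value in position (n+1)/2 = 20.
Position 20 falls at value 3.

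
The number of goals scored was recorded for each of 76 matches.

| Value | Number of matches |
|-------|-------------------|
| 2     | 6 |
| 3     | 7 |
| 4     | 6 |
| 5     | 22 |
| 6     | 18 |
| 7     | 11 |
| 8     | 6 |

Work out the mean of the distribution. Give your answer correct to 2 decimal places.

Values: 2, 3, 4, 5, 6, 7, 8
Σfx = 6×2 + 7×3 + 6×4 + 22×5 + 18×6 + 11×7 + 6×8 = 400
n = Σf = 76
Mean = 400 / 76 = 5.2632

5.26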